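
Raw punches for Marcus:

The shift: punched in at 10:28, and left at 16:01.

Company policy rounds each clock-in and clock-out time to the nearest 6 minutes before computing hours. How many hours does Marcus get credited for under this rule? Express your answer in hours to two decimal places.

The shift: in 10:28→10:30, out 16:01→16:00; 5 h 30 min

5.50 hours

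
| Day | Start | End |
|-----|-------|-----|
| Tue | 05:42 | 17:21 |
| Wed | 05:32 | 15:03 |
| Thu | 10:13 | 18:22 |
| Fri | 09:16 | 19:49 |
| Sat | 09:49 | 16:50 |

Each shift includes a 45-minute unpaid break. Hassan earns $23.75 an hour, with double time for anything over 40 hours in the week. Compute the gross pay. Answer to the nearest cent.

Tue: 05:42–17:21 = 11 h 39 min; less 45 min break → 10 h 54 min
Wed: 05:32–15:03 = 9 h 31 min; less 45 min break → 8 h 46 min
Thu: 10:13–18:22 = 8 h 9 min; less 45 min break → 7 h 24 min
Fri: 09:16–19:49 = 10 h 33 min; less 45 min break → 9 h 48 min
Sat: 09:49–16:50 = 7 h 1 min; less 45 min break → 6 h 16 min
Total worked: 43 h 8 min = 2588 min.
Regular 40 h 0 min = 2400 min at $23.75/h; overtime 3 h 8 min = 188 min at $47.50/h.
Pay = (2400 × $23.75 + 188 × $47.50) ÷ 60 = $1098.83.

$1098.83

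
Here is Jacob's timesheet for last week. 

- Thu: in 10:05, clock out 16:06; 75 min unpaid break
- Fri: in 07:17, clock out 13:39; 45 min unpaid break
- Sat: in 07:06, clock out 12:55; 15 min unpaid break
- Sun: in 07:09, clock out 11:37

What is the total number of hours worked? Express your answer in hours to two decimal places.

20.42 hours

Thu: 10:05–16:06 = 6 h 1 min; less 75 min break → 4 h 46 min
Fri: 07:17–13:39 = 6 h 22 min; less 45 min break → 5 h 37 min
Sat: 07:06–12:55 = 5 h 49 min; less 15 min break → 5 h 34 min
Sun: 07:09–11:37 = 4 h 28 min
Total: 4 h 46 min + 5 h 37 min + 5 h 34 min + 4 h 28 min = 20 h 25 min.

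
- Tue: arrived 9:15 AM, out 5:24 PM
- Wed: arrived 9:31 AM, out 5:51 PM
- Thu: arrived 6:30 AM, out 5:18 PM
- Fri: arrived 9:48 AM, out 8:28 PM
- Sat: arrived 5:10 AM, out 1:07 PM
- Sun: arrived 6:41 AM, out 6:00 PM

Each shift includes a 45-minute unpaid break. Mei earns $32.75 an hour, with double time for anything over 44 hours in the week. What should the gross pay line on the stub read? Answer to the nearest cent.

$2011.94

Tue: 9:15 AM–5:24 PM = 8 h 9 min; less 45 min break → 7 h 24 min
Wed: 9:31 AM–5:51 PM = 8 h 20 min; less 45 min break → 7 h 35 min
Thu: 6:30 AM–5:18 PM = 10 h 48 min; less 45 min break → 10 h 3 min
Fri: 9:48 AM–8:28 PM = 10 h 40 min; less 45 min break → 9 h 55 min
Sat: 5:10 AM–1:07 PM = 7 h 57 min; less 45 min break → 7 h 12 min
Sun: 6:41 AM–6:00 PM = 11 h 19 min; less 45 min break → 10 h 34 min
Total worked: 52 h 43 min = 3163 min.
Regular 44 h 0 min = 2640 min at $32.75/h; overtime 8 h 43 min = 523 min at $65.50/h.
Pay = (2640 × $32.75 + 523 × $65.50) ÷ 60 = $2011.94.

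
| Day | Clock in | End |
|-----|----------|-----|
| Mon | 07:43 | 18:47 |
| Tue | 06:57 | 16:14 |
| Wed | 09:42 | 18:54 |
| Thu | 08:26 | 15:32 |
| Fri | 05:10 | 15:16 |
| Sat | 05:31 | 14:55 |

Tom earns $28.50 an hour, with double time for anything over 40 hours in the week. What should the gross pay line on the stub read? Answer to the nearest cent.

Mon: 07:43–18:47 = 11 h 4 min
Tue: 06:57–16:14 = 9 h 17 min
Wed: 09:42–18:54 = 9 h 12 min
Thu: 08:26–15:32 = 7 h 6 min
Fri: 05:10–15:16 = 10 h 6 min
Sat: 05:31–14:55 = 9 h 24 min
Total worked: 56 h 9 min = 3369 min.
Regular 40 h 0 min = 2400 min at $28.50/h; overtime 16 h 9 min = 969 min at $57.00/h.
Pay = (2400 × $28.50 + 969 × $57.00) ÷ 60 = $2060.55.

$2060.55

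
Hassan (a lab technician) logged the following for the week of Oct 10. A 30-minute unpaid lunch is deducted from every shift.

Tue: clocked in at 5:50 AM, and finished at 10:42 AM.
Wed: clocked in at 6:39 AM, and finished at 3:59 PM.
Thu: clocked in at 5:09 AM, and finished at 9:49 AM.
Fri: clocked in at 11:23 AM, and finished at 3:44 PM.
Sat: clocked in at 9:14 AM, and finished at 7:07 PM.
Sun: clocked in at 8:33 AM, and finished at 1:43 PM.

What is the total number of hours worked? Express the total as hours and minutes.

Tue: 5:50 AM–10:42 AM = 4 h 52 min; less 30 min break → 4 h 22 min
Wed: 6:39 AM–3:59 PM = 9 h 20 min; less 30 min break → 8 h 50 min
Thu: 5:09 AM–9:49 AM = 4 h 40 min; less 30 min break → 4 h 10 min
Fri: 11:23 AM–3:44 PM = 4 h 21 min; less 30 min break → 3 h 51 min
Sat: 9:14 AM–7:07 PM = 9 h 53 min; less 30 min break → 9 h 23 min
Sun: 8:33 AM–1:43 PM = 5 h 10 min; less 30 min break → 4 h 40 min
Total: 4 h 22 min + 8 h 50 min + 4 h 10 min + 3 h 51 min + 9 h 23 min + 4 h 40 min = 35 h 16 min.

35 h 16 min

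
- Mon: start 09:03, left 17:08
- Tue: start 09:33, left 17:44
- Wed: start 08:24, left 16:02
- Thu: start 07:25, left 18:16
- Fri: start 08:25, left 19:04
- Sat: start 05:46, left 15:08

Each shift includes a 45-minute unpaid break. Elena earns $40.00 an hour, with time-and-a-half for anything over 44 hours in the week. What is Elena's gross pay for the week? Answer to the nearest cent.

Mon: 09:03–17:08 = 8 h 5 min; less 45 min break → 7 h 20 min
Tue: 09:33–17:44 = 8 h 11 min; less 45 min break → 7 h 26 min
Wed: 08:24–16:02 = 7 h 38 min; less 45 min break → 6 h 53 min
Thu: 07:25–18:16 = 10 h 51 min; less 45 min break → 10 h 6 min
Fri: 08:25–19:04 = 10 h 39 min; less 45 min break → 9 h 54 min
Sat: 05:46–15:08 = 9 h 22 min; less 45 min break → 8 h 37 min
Total worked: 50 h 16 min = 3016 min.
Regular 44 h 0 min = 2640 min at $40.00/h; overtime 6 h 16 min = 376 min at $60.00/h.
Pay = (2640 × $40.00 + 376 × $60.00) ÷ 60 = $2136.00.

$2136.00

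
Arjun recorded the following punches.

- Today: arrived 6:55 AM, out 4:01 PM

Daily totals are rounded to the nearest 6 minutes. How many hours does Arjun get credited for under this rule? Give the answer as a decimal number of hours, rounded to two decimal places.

9.10 hours

Today: 6:55 AM–4:01 PM = 9 h 6 min → rounds to 9 h 6 min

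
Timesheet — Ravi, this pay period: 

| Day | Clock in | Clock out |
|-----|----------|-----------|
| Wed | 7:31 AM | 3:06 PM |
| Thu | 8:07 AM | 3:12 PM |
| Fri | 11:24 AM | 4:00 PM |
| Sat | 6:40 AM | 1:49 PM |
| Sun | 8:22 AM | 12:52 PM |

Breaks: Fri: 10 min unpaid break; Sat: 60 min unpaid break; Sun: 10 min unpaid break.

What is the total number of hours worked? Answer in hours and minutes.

Wed: 7:31 AM–3:06 PM = 7 h 35 min
Thu: 8:07 AM–3:12 PM = 7 h 5 min
Fri: 11:24 AM–4:00 PM = 4 h 36 min; less 10 min break → 4 h 26 min
Sat: 6:40 AM–1:49 PM = 7 h 9 min; less 60 min break → 6 h 9 min
Sun: 8:22 AM–12:52 PM = 4 h 30 min; less 10 min break → 4 h 20 min
Total: 7 h 35 min + 7 h 5 min + 4 h 26 min + 6 h 9 min + 4 h 20 min = 29 h 35 min.

29 h 35 min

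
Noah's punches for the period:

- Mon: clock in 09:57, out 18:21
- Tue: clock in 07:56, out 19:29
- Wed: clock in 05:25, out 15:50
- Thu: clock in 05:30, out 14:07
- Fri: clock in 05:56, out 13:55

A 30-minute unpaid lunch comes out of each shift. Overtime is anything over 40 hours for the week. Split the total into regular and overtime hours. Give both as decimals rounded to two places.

Mon: 09:57–18:21 = 8 h 24 min; less 30 min break → 7 h 54 min
Tue: 07:56–19:29 = 11 h 33 min; less 30 min break → 11 h 3 min
Wed: 05:25–15:50 = 10 h 25 min; less 30 min break → 9 h 55 min
Thu: 05:30–14:07 = 8 h 37 min; less 30 min break → 8 h 7 min
Fri: 05:56–13:55 = 7 h 59 min; less 30 min break → 7 h 29 min
Total worked: 44 h 28 min = 44.47 h.
Threshold 40 h → overtime 4 h 28 min, regular 40 h 0 min.

Regular 40.00 hours, overtime 4.47 hours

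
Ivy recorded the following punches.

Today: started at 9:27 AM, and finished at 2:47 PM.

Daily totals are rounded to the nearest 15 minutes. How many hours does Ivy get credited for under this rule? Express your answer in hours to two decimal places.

Today: 9:27 AM–2:47 PM = 5 h 20 min → rounds to 5 h 15 min

5.25 hours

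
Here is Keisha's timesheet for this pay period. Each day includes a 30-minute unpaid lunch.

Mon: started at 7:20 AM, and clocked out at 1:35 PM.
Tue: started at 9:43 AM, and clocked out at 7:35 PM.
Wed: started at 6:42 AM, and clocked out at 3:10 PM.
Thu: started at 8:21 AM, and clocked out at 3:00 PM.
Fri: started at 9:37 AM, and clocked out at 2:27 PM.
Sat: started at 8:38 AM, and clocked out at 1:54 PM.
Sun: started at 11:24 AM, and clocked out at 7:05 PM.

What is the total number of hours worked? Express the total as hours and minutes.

45 h 31 min

Mon: 7:20 AM–1:35 PM = 6 h 15 min; less 30 min break → 5 h 45 min
Tue: 9:43 AM–7:35 PM = 9 h 52 min; less 30 min break → 9 h 22 min
Wed: 6:42 AM–3:10 PM = 8 h 28 min; less 30 min break → 7 h 58 min
Thu: 8:21 AM–3:00 PM = 6 h 39 min; less 30 min break → 6 h 9 min
Fri: 9:37 AM–2:27 PM = 4 h 50 min; less 30 min break → 4 h 20 min
Sat: 8:38 AM–1:54 PM = 5 h 16 min; less 30 min break → 4 h 46 min
Sun: 11:24 AM–7:05 PM = 7 h 41 min; less 30 min break → 7 h 11 min
Total: 5 h 45 min + 9 h 22 min + 7 h 58 min + 6 h 9 min + 4 h 20 min + 4 h 46 min + 7 h 11 min = 45 h 31 min.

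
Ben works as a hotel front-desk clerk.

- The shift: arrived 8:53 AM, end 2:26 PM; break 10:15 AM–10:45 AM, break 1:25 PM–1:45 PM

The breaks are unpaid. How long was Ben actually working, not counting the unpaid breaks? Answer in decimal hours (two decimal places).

4.72 hours

The shift: 8:53 AM–2:26 PM = 5 h 33 min; less 50 min break → 4 h 43 min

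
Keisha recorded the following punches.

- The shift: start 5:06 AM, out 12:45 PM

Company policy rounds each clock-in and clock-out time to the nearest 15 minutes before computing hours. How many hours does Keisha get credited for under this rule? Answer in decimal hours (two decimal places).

7.75 hours

The shift: in 5:06 AM→5:00 AM, out 12:45 PM→12:45 PM; 7 h 45 min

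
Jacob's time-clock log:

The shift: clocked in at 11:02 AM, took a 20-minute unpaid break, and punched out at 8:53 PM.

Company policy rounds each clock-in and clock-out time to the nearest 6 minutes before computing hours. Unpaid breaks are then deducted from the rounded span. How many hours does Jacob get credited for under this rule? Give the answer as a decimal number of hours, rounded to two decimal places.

The shift: in 11:02 AM→11:00 AM, out 8:53 PM→8:54 PM; 9 h 54 min − 20 min = 9 h 34 min

9.57 hours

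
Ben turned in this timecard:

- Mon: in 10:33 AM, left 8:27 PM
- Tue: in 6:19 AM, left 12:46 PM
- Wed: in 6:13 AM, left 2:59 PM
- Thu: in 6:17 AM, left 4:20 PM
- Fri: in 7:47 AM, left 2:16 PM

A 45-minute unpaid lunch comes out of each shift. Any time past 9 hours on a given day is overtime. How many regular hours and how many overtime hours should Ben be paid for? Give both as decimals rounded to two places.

Regular 37.45 hours, overtime 0.45 hours

Mon: 10:33 AM–8:27 PM = 9 h 54 min; less 45 min break → 9 h 9 min
Tue: 6:19 AM–12:46 PM = 6 h 27 min; less 45 min break → 5 h 42 min
Wed: 6:13 AM–2:59 PM = 8 h 46 min; less 45 min break → 8 h 1 min
Thu: 6:17 AM–4:20 PM = 10 h 3 min; less 45 min break → 9 h 18 min
Fri: 7:47 AM–2:16 PM = 6 h 29 min; less 45 min break → 5 h 44 min
Mon reg 9 h 0 min / OT 0 h 9 min; Tue reg 5 h 42 min / OT 0 h 0 min; Wed reg 8 h 1 min / OT 0 h 0 min; Thu reg 9 h 0 min / OT 0 h 18 min; Fri reg 5 h 44 min / OT 0 h 0 min.
Totals: regular 37 h 27 min, overtime 0 h 27 min.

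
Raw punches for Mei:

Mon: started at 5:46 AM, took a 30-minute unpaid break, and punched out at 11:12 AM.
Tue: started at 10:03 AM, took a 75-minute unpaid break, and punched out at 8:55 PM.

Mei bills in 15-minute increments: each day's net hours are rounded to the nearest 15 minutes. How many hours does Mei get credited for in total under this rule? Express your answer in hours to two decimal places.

Mon: 5:46 AM–11:12 AM = 5 h 26 min − 30 min = 4 h 56 min → rounds to 5 h 0 min
Tue: 10:03 AM–8:55 PM = 10 h 52 min − 75 min = 9 h 37 min → rounds to 9 h 30 min
Total credited: 14 h 30 min.

14.50 hours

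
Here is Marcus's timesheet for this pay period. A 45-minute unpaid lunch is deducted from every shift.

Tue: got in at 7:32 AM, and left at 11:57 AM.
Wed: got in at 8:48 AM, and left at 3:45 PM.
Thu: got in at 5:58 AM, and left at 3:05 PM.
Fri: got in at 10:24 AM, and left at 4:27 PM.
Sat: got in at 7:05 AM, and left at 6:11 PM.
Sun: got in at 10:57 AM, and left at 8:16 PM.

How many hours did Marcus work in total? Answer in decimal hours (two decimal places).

Tue: 7:32 AM–11:57 AM = 4 h 25 min; less 45 min break → 3 h 40 min
Wed: 8:48 AM–3:45 PM = 6 h 57 min; less 45 min break → 6 h 12 min
Thu: 5:58 AM–3:05 PM = 9 h 7 min; less 45 min break → 8 h 22 min
Fri: 10:24 AM–4:27 PM = 6 h 3 min; less 45 min break → 5 h 18 min
Sat: 7:05 AM–6:11 PM = 11 h 6 min; less 45 min break → 10 h 21 min
Sun: 10:57 AM–8:16 PM = 9 h 19 min; less 45 min break → 8 h 34 min
Total: 3 h 40 min + 6 h 12 min + 8 h 22 min + 5 h 18 min + 10 h 21 min + 8 h 34 min = 42 h 27 min.

42.45 hours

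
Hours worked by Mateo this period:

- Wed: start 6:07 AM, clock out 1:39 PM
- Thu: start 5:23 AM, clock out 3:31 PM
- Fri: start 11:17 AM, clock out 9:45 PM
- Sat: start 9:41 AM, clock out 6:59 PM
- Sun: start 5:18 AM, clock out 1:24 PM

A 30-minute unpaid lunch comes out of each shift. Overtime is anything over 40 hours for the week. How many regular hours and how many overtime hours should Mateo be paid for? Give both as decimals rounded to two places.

Wed: 6:07 AM–1:39 PM = 7 h 32 min; less 30 min break → 7 h 2 min
Thu: 5:23 AM–3:31 PM = 10 h 8 min; less 30 min break → 9 h 38 min
Fri: 11:17 AM–9:45 PM = 10 h 28 min; less 30 min break → 9 h 58 min
Sat: 9:41 AM–6:59 PM = 9 h 18 min; less 30 min break → 8 h 48 min
Sun: 5:18 AM–1:24 PM = 8 h 6 min; less 30 min break → 7 h 36 min
Total worked: 43 h 2 min = 43.03 h.
Threshold 40 h → overtime 3 h 2 min, regular 40 h 0 min.

Regular 40.00 hours, overtime 3.03 hours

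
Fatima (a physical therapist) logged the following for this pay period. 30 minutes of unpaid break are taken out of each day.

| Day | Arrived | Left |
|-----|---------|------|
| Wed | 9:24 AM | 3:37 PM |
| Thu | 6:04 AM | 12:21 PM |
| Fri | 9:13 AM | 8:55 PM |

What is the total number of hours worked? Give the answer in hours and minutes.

Wed: 9:24 AM–3:37 PM = 6 h 13 min; less 30 min break → 5 h 43 min
Thu: 6:04 AM–12:21 PM = 6 h 17 min; less 30 min break → 5 h 47 min
Fri: 9:13 AM–8:55 PM = 11 h 42 min; less 30 min break → 11 h 12 min
Total: 5 h 43 min + 5 h 47 min + 11 h 12 min = 22 h 42 min.

22 h 42 min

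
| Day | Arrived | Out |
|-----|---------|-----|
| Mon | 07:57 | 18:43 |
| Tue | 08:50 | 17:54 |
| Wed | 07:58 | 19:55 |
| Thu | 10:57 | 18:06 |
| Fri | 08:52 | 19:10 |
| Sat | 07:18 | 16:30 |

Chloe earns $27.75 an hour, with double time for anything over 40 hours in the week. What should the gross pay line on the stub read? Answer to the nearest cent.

Mon: 07:57–18:43 = 10 h 46 min
Tue: 08:50–17:54 = 9 h 4 min
Wed: 07:58–19:55 = 11 h 57 min
Thu: 10:57–18:06 = 7 h 9 min
Fri: 08:52–19:10 = 10 h 18 min
Sat: 07:18–16:30 = 9 h 12 min
Total worked: 58 h 26 min = 3506 min.
Regular 40 h 0 min = 2400 min at $27.75/h; overtime 18 h 26 min = 1106 min at $55.50/h.
Pay = (2400 × $27.75 + 1106 × $55.50) ÷ 60 = $2133.05.

$2133.05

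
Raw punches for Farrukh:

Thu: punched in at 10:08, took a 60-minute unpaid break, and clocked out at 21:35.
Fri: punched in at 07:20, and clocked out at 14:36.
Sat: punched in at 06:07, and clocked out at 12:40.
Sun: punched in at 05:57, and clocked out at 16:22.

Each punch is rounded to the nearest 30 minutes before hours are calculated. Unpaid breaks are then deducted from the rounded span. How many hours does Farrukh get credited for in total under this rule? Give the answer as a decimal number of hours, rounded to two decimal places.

Thu: in 10:08→10:00, out 21:35→21:30; 11 h 30 min − 60 min = 10 h 30 min
Fri: in 07:20→07:30, out 14:36→14:30; 7 h 0 min
Sat: in 06:07→06:00, out 12:40→12:30; 6 h 30 min
Sun: in 05:57→06:00, out 16:22→16:30; 10 h 30 min
Total credited: 34 h 30 min.

34.50 hours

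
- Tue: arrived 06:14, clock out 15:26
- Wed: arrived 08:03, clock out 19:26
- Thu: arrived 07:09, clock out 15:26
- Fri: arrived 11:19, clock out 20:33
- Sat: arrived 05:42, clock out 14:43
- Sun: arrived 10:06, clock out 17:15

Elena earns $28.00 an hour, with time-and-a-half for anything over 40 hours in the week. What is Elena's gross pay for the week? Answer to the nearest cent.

Tue: 06:14–15:26 = 9 h 12 min
Wed: 08:03–19:26 = 11 h 23 min
Thu: 07:09–15:26 = 8 h 17 min
Fri: 11:19–20:33 = 9 h 14 min
Sat: 05:42–14:43 = 9 h 1 min
Sun: 10:06–17:15 = 7 h 9 min
Total worked: 54 h 16 min = 3256 min.
Regular 40 h 0 min = 2400 min at $28.00/h; overtime 14 h 16 min = 856 min at $42.00/h.
Pay = (2400 × $28.00 + 856 × $42.00) ÷ 60 = $1719.20.

$1719.20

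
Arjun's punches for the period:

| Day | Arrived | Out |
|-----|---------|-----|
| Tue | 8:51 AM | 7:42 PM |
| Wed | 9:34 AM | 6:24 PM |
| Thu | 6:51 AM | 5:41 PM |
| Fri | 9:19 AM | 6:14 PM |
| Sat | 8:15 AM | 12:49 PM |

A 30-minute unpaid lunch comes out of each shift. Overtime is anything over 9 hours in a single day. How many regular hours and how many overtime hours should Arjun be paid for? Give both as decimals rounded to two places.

Regular 38.82 hours, overtime 2.68 hours

Tue: 8:51 AM–7:42 PM = 10 h 51 min; less 30 min break → 10 h 21 min
Wed: 9:34 AM–6:24 PM = 8 h 50 min; less 30 min break → 8 h 20 min
Thu: 6:51 AM–5:41 PM = 10 h 50 min; less 30 min break → 10 h 20 min
Fri: 9:19 AM–6:14 PM = 8 h 55 min; less 30 min break → 8 h 25 min
Sat: 8:15 AM–12:49 PM = 4 h 34 min; less 30 min break → 4 h 4 min
Tue reg 9 h 0 min / OT 1 h 21 min; Wed reg 8 h 20 min / OT 0 h 0 min; Thu reg 9 h 0 min / OT 1 h 20 min; Fri reg 8 h 25 min / OT 0 h 0 min; Sat reg 4 h 4 min / OT 0 h 0 min.
Totals: regular 38 h 49 min, overtime 2 h 41 min.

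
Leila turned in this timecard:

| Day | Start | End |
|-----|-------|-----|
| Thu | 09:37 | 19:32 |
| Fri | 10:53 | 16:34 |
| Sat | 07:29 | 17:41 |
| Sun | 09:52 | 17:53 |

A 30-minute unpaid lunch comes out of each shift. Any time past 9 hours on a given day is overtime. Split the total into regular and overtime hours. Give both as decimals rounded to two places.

Regular 30.70 hours, overtime 1.12 hours

Thu: 09:37–19:32 = 9 h 55 min; less 30 min break → 9 h 25 min
Fri: 10:53–16:34 = 5 h 41 min; less 30 min break → 5 h 11 min
Sat: 07:29–17:41 = 10 h 12 min; less 30 min break → 9 h 42 min
Sun: 09:52–17:53 = 8 h 1 min; less 30 min break → 7 h 31 min
Thu reg 9 h 0 min / OT 0 h 25 min; Fri reg 5 h 11 min / OT 0 h 0 min; Sat reg 9 h 0 min / OT 0 h 42 min; Sun reg 7 h 31 min / OT 0 h 0 min.
Totals: regular 30 h 42 min, overtime 1 h 7 min.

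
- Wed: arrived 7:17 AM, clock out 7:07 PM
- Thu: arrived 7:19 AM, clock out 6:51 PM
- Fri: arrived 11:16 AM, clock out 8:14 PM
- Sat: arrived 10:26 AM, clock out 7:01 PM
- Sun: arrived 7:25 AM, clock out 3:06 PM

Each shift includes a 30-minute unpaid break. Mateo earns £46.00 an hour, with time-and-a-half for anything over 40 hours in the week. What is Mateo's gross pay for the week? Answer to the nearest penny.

Wed: 7:17 AM–7:07 PM = 11 h 50 min; less 30 min break → 11 h 20 min
Thu: 7:19 AM–6:51 PM = 11 h 32 min; less 30 min break → 11 h 2 min
Fri: 11:16 AM–8:14 PM = 8 h 58 min; less 30 min break → 8 h 28 min
Sat: 10:26 AM–7:01 PM = 8 h 35 min; less 30 min break → 8 h 5 min
Sun: 7:25 AM–3:06 PM = 7 h 41 min; less 30 min break → 7 h 11 min
Total worked: 46 h 6 min = 2766 min.
Regular 40 h 0 min = 2400 min at £46.00/h; overtime 6 h 6 min = 366 min at £69.00/h.
Pay = (2400 × £46.00 + 366 × £69.00) ÷ 60 = £2260.90.

£2260.90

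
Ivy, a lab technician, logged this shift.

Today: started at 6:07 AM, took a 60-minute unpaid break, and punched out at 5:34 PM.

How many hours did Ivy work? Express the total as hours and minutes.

Today: 6:07 AM–5:34 PM = 11 h 27 min; less 60 min break → 10 h 27 min

10 h 27 min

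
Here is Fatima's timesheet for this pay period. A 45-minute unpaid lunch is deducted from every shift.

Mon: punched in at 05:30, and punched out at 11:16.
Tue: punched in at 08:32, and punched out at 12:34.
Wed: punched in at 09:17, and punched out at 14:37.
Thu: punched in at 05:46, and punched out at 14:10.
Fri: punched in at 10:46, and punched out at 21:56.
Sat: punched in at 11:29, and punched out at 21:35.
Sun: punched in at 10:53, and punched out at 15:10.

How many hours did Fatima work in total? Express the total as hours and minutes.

Mon: 05:30–11:16 = 5 h 46 min; less 45 min break → 5 h 1 min
Tue: 08:32–12:34 = 4 h 2 min; less 45 min break → 3 h 17 min
Wed: 09:17–14:37 = 5 h 20 min; less 45 min break → 4 h 35 min
Thu: 05:46–14:10 = 8 h 24 min; less 45 min break → 7 h 39 min
Fri: 10:46–21:56 = 11 h 10 min; less 45 min break → 10 h 25 min
Sat: 11:29–21:35 = 10 h 6 min; less 45 min break → 9 h 21 min
Sun: 10:53–15:10 = 4 h 17 min; less 45 min break → 3 h 32 min
Total: 5 h 1 min + 3 h 17 min + 4 h 35 min + 7 h 39 min + 10 h 25 min + 9 h 21 min + 3 h 32 min = 43 h 50 min.

43 h 50 min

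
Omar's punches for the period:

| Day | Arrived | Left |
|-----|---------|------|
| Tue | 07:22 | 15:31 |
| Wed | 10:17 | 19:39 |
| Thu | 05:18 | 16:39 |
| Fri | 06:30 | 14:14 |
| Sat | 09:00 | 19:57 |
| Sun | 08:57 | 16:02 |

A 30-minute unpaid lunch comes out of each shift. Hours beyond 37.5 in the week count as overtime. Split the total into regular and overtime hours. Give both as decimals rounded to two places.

Regular 37.50 hours, overtime 14.13 hours

Tue: 07:22–15:31 = 8 h 9 min; less 30 min break → 7 h 39 min
Wed: 10:17–19:39 = 9 h 22 min; less 30 min break → 8 h 52 min
Thu: 05:18–16:39 = 11 h 21 min; less 30 min break → 10 h 51 min
Fri: 06:30–14:14 = 7 h 44 min; less 30 min break → 7 h 14 min
Sat: 09:00–19:57 = 10 h 57 min; less 30 min break → 10 h 27 min
Sun: 08:57–16:02 = 7 h 5 min; less 30 min break → 6 h 35 min
Total worked: 51 h 38 min = 51.63 h.
Threshold 37.5 h → overtime 14 h 8 min, regular 37 h 30 min.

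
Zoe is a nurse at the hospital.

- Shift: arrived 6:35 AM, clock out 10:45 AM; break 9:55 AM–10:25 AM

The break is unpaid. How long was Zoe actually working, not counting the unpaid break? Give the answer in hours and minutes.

3 h 40 min

Shift: 6:35 AM–10:45 AM = 4 h 10 min; less 30 min break → 3 h 40 min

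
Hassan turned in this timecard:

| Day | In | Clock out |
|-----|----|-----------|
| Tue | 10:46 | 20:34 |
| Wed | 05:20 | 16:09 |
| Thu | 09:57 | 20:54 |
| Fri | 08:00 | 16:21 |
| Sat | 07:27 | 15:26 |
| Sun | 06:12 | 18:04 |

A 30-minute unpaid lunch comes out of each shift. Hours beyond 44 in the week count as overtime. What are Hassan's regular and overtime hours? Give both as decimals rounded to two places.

Regular 44.00 hours, overtime 12.77 hours

Tue: 10:46–20:34 = 9 h 48 min; less 30 min break → 9 h 18 min
Wed: 05:20–16:09 = 10 h 49 min; less 30 min break → 10 h 19 min
Thu: 09:57–20:54 = 10 h 57 min; less 30 min break → 10 h 27 min
Fri: 08:00–16:21 = 8 h 21 min; less 30 min break → 7 h 51 min
Sat: 07:27–15:26 = 7 h 59 min; less 30 min break → 7 h 29 min
Sun: 06:12–18:04 = 11 h 52 min; less 30 min break → 11 h 22 min
Total worked: 56 h 46 min = 56.77 h.
Threshold 44 h → overtime 12 h 46 min, regular 44 h 0 min.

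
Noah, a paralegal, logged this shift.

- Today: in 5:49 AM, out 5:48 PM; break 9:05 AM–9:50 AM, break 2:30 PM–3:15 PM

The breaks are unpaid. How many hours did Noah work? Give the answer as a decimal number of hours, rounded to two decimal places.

10.48 hours

Today: 5:49 AM–5:48 PM = 11 h 59 min; less 90 min break → 10 h 29 min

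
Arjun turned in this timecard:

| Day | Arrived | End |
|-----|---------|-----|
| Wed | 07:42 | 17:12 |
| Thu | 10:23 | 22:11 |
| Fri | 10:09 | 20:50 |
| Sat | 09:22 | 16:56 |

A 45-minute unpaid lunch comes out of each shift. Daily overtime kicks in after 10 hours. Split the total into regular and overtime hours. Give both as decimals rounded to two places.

Wed: 07:42–17:12 = 9 h 30 min; less 45 min break → 8 h 45 min
Thu: 10:23–22:11 = 11 h 48 min; less 45 min break → 11 h 3 min
Fri: 10:09–20:50 = 10 h 41 min; less 45 min break → 9 h 56 min
Sat: 09:22–16:56 = 7 h 34 min; less 45 min break → 6 h 49 min
Wed reg 8 h 45 min / OT 0 h 0 min; Thu reg 10 h 0 min / OT 1 h 3 min; Fri reg 9 h 56 min / OT 0 h 0 min; Sat reg 6 h 49 min / OT 0 h 0 min.
Totals: regular 35 h 30 min, overtime 1 h 3 min.

Regular 35.50 hours, overtime 1.05 hours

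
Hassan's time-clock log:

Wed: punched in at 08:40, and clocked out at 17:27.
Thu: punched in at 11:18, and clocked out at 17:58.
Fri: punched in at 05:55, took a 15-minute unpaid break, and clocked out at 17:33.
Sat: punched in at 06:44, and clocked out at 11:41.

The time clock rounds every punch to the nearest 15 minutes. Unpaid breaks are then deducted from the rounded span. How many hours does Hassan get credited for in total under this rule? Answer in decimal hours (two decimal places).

31.75 hours

Wed: in 08:40→08:45, out 17:27→17:30; 8 h 45 min
Thu: in 11:18→11:15, out 17:58→18:00; 6 h 45 min
Fri: in 05:55→06:00, out 17:33→17:30; 11 h 30 min − 15 min = 11 h 15 min
Sat: in 06:44→06:45, out 11:41→11:45; 5 h 0 min
Total credited: 31 h 45 min.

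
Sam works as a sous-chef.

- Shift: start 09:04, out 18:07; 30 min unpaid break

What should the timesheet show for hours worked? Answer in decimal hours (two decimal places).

8.55 hours

Shift: 09:04–18:07 = 9 h 3 min; less 30 min break → 8 h 33 min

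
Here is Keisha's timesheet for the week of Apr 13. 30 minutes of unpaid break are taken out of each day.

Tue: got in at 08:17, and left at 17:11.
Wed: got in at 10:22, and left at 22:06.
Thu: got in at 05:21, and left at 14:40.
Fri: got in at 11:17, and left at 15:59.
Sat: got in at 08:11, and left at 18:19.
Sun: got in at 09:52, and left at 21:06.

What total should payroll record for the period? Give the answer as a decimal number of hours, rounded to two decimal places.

53.02 hours

Tue: 08:17–17:11 = 8 h 54 min; less 30 min break → 8 h 24 min
Wed: 10:22–22:06 = 11 h 44 min; less 30 min break → 11 h 14 min
Thu: 05:21–14:40 = 9 h 19 min; less 30 min break → 8 h 49 min
Fri: 11:17–15:59 = 4 h 42 min; less 30 min break → 4 h 12 min
Sat: 08:11–18:19 = 10 h 8 min; less 30 min break → 9 h 38 min
Sun: 09:52–21:06 = 11 h 14 min; less 30 min break → 10 h 44 min
Total: 8 h 24 min + 11 h 14 min + 8 h 49 min + 4 h 12 min + 9 h 38 min + 10 h 44 min = 53 h 1 min.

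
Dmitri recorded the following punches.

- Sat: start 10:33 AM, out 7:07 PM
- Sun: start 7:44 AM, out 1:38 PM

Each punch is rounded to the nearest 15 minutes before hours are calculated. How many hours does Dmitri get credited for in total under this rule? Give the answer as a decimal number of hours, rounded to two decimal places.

Sat: in 10:33 AM→10:30 AM, out 7:07 PM→7:00 PM; 8 h 30 min
Sun: in 7:44 AM→7:45 AM, out 1:38 PM→1:45 PM; 6 h 0 min
Total credited: 14 h 30 min.

14.50 hours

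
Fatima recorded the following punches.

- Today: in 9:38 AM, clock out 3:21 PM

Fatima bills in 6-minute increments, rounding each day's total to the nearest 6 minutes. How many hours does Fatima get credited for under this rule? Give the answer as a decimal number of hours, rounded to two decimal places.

5.70 hours

Today: 9:38 AM–3:21 PM = 5 h 43 min → rounds to 5 h 42 min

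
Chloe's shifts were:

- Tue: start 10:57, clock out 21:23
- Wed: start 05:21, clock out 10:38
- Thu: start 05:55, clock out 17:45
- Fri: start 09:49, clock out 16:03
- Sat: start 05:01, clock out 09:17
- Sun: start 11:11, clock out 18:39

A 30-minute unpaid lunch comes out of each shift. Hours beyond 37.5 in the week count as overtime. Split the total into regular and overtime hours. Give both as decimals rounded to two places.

Tue: 10:57–21:23 = 10 h 26 min; less 30 min break → 9 h 56 min
Wed: 05:21–10:38 = 5 h 17 min; less 30 min break → 4 h 47 min
Thu: 05:55–17:45 = 11 h 50 min; less 30 min break → 11 h 20 min
Fri: 09:49–16:03 = 6 h 14 min; less 30 min break → 5 h 44 min
Sat: 05:01–09:17 = 4 h 16 min; less 30 min break → 3 h 46 min
Sun: 11:11–18:39 = 7 h 28 min; less 30 min break → 6 h 58 min
Total worked: 42 h 31 min = 42.52 h.
Threshold 37.5 h → overtime 5 h 1 min, regular 37 h 30 min.

Regular 37.50 hours, overtime 5.02 hours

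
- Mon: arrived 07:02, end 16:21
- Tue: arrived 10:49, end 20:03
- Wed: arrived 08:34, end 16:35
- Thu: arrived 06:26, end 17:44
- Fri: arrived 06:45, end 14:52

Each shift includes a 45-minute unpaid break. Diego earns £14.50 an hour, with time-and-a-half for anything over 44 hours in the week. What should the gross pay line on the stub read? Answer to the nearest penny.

£612.38

Mon: 07:02–16:21 = 9 h 19 min; less 45 min break → 8 h 34 min
Tue: 10:49–20:03 = 9 h 14 min; less 45 min break → 8 h 29 min
Wed: 08:34–16:35 = 8 h 1 min; less 45 min break → 7 h 16 min
Thu: 06:26–17:44 = 11 h 18 min; less 45 min break → 10 h 33 min
Fri: 06:45–14:52 = 8 h 7 min; less 45 min break → 7 h 22 min
Total worked: 42 h 14 min = 2534 min.
Regular 42 h 14 min = 2534 min at £14.50/h; overtime 0 h 0 min = 0 min at £21.75/h.
Pay = (2534 × £14.50 + 0 × £21.75) ÷ 60 = £612.38.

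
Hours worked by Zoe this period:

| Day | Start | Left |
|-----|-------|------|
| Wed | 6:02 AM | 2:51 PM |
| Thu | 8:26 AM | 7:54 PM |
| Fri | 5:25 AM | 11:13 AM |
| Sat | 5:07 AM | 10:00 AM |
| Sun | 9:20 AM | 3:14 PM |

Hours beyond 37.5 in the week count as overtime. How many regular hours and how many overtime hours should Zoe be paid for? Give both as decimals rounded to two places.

Regular 36.87 hours, overtime 0.00 hours

Wed: 6:02 AM–2:51 PM = 8 h 49 min
Thu: 8:26 AM–7:54 PM = 11 h 28 min
Fri: 5:25 AM–11:13 AM = 5 h 48 min
Sat: 5:07 AM–10:00 AM = 4 h 53 min
Sun: 9:20 AM–3:14 PM = 5 h 54 min
Total worked: 36 h 52 min = 36.87 h.
Threshold 37.5 h → overtime 0 h 0 min, regular 36 h 52 min.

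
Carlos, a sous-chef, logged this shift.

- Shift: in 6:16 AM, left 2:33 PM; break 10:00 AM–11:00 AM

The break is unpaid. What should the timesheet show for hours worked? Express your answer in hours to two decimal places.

Shift: 6:16 AM–2:33 PM = 8 h 17 min; less 60 min break → 7 h 17 min

7.28 hours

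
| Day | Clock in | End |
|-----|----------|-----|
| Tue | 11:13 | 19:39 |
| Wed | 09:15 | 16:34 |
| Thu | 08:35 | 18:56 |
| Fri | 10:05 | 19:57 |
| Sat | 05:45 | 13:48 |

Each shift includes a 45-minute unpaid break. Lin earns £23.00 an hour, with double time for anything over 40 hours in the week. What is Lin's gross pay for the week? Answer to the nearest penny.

Tue: 11:13–19:39 = 8 h 26 min; less 45 min break → 7 h 41 min
Wed: 09:15–16:34 = 7 h 19 min; less 45 min break → 6 h 34 min
Thu: 08:35–18:56 = 10 h 21 min; less 45 min break → 9 h 36 min
Fri: 10:05–19:57 = 9 h 52 min; less 45 min break → 9 h 7 min
Sat: 05:45–13:48 = 8 h 3 min; less 45 min break → 7 h 18 min
Total worked: 40 h 16 min = 2416 min.
Regular 40 h 0 min = 2400 min at £23.00/h; overtime 0 h 16 min = 16 min at £46.00/h.
Pay = (2400 × £23.00 + 16 × £46.00) ÷ 60 = £932.27.

£932.27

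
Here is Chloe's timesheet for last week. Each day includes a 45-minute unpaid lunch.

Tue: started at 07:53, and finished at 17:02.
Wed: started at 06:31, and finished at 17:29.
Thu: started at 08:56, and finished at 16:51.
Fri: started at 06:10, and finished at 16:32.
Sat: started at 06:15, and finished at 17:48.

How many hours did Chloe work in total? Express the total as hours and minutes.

46 h 12 min

Tue: 07:53–17:02 = 9 h 9 min; less 45 min break → 8 h 24 min
Wed: 06:31–17:29 = 10 h 58 min; less 45 min break → 10 h 13 min
Thu: 08:56–16:51 = 7 h 55 min; less 45 min break → 7 h 10 min
Fri: 06:10–16:32 = 10 h 22 min; less 45 min break → 9 h 37 min
Sat: 06:15–17:48 = 11 h 33 min; less 45 min break → 10 h 48 min
Total: 8 h 24 min + 10 h 13 min + 7 h 10 min + 9 h 37 min + 10 h 48 min = 46 h 12 min.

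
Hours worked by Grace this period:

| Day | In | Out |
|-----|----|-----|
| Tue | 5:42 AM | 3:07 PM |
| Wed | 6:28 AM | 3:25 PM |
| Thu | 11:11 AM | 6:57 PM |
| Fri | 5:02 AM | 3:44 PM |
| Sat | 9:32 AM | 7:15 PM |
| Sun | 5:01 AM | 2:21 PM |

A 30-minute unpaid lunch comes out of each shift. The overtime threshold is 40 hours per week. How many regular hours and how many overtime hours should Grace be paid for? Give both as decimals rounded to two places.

Regular 40.00 hours, overtime 12.88 hours

Tue: 5:42 AM–3:07 PM = 9 h 25 min; less 30 min break → 8 h 55 min
Wed: 6:28 AM–3:25 PM = 8 h 57 min; less 30 min break → 8 h 27 min
Thu: 11:11 AM–6:57 PM = 7 h 46 min; less 30 min break → 7 h 16 min
Fri: 5:02 AM–3:44 PM = 10 h 42 min; less 30 min break → 10 h 12 min
Sat: 9:32 AM–7:15 PM = 9 h 43 min; less 30 min break → 9 h 13 min
Sun: 5:01 AM–2:21 PM = 9 h 20 min; less 30 min break → 8 h 50 min
Total worked: 52 h 53 min = 52.88 h.
Threshold 40 h → overtime 12 h 53 min, regular 40 h 0 min.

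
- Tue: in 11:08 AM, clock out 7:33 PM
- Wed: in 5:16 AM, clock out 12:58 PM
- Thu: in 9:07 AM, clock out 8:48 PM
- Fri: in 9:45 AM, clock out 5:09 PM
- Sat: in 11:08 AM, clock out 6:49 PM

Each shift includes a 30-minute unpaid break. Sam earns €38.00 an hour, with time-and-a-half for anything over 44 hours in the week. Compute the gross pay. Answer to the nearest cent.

€1534.57

Tue: 11:08 AM–7:33 PM = 8 h 25 min; less 30 min break → 7 h 55 min
Wed: 5:16 AM–12:58 PM = 7 h 42 min; less 30 min break → 7 h 12 min
Thu: 9:07 AM–8:48 PM = 11 h 41 min; less 30 min break → 11 h 11 min
Fri: 9:45 AM–5:09 PM = 7 h 24 min; less 30 min break → 6 h 54 min
Sat: 11:08 AM–6:49 PM = 7 h 41 min; less 30 min break → 7 h 11 min
Total worked: 40 h 23 min = 2423 min.
Regular 40 h 23 min = 2423 min at €38.00/h; overtime 0 h 0 min = 0 min at €57.00/h.
Pay = (2423 × €38.00 + 0 × €57.00) ÷ 60 = €1534.57.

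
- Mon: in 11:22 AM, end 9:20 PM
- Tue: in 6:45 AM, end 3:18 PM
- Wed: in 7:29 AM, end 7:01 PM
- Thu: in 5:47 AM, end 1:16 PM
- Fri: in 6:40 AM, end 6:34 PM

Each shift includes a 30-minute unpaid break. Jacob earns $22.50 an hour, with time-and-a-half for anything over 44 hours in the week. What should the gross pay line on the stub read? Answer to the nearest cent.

Mon: 11:22 AM–9:20 PM = 9 h 58 min; less 30 min break → 9 h 28 min
Tue: 6:45 AM–3:18 PM = 8 h 33 min; less 30 min break → 8 h 3 min
Wed: 7:29 AM–7:01 PM = 11 h 32 min; less 30 min break → 11 h 2 min
Thu: 5:47 AM–1:16 PM = 7 h 29 min; less 30 min break → 6 h 59 min
Fri: 6:40 AM–6:34 PM = 11 h 54 min; less 30 min break → 11 h 24 min
Total worked: 46 h 56 min = 2816 min.
Regular 44 h 0 min = 2640 min at $22.50/h; overtime 2 h 56 min = 176 min at $33.75/h.
Pay = (2640 × $22.50 + 176 × $33.75) ÷ 60 = $1089.00.

$1089.00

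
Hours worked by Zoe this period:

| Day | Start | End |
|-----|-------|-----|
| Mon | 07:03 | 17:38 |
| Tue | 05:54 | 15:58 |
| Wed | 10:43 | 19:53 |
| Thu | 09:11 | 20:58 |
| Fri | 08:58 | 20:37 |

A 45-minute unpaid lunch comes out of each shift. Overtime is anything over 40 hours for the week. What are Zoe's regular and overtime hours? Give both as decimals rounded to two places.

Mon: 07:03–17:38 = 10 h 35 min; less 45 min break → 9 h 50 min
Tue: 05:54–15:58 = 10 h 4 min; less 45 min break → 9 h 19 min
Wed: 10:43–19:53 = 9 h 10 min; less 45 min break → 8 h 25 min
Thu: 09:11–20:58 = 11 h 47 min; less 45 min break → 11 h 2 min
Fri: 08:58–20:37 = 11 h 39 min; less 45 min break → 10 h 54 min
Total worked: 49 h 30 min = 49.50 h.
Threshold 40 h → overtime 9 h 30 min, regular 40 h 0 min.

Regular 40.00 hours, overtime 9.50 hours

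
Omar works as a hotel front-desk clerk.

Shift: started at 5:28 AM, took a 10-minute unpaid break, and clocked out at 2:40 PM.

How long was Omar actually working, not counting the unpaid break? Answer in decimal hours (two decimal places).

Shift: 5:28 AM–2:40 PM = 9 h 12 min; less 10 min break → 9 h 2 min

9.03 hours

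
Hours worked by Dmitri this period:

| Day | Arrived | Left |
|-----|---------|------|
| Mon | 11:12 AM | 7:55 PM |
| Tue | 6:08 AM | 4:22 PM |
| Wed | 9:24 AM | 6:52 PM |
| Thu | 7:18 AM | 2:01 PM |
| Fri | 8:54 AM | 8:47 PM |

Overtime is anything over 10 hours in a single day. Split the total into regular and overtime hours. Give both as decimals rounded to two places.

Regular 44.90 hours, overtime 2.12 hours

Mon: 11:12 AM–7:55 PM = 8 h 43 min
Tue: 6:08 AM–4:22 PM = 10 h 14 min
Wed: 9:24 AM–6:52 PM = 9 h 28 min
Thu: 7:18 AM–2:01 PM = 6 h 43 min
Fri: 8:54 AM–8:47 PM = 11 h 53 min
Mon reg 8 h 43 min / OT 0 h 0 min; Tue reg 10 h 0 min / OT 0 h 14 min; Wed reg 9 h 28 min / OT 0 h 0 min; Thu reg 6 h 43 min / OT 0 h 0 min; Fri reg 10 h 0 min / OT 1 h 53 min.
Totals: regular 44 h 54 min, overtime 2 h 7 min.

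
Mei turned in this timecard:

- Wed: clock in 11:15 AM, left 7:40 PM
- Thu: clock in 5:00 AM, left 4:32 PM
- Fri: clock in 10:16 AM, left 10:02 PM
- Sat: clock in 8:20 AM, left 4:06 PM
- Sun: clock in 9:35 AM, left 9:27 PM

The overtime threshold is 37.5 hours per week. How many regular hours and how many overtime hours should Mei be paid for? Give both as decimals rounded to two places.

Regular 37.50 hours, overtime 13.85 hours

Wed: 11:15 AM–7:40 PM = 8 h 25 min
Thu: 5:00 AM–4:32 PM = 11 h 32 min
Fri: 10:16 AM–10:02 PM = 11 h 46 min
Sat: 8:20 AM–4:06 PM = 7 h 46 min
Sun: 9:35 AM–9:27 PM = 11 h 52 min
Total worked: 51 h 21 min = 51.35 h.
Threshold 37.5 h → overtime 13 h 51 min, regular 37 h 30 min.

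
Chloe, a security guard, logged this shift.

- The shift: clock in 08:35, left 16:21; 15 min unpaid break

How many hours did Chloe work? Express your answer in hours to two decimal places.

7.52 hours

The shift: 08:35–16:21 = 7 h 46 min; less 15 min break → 7 h 31 min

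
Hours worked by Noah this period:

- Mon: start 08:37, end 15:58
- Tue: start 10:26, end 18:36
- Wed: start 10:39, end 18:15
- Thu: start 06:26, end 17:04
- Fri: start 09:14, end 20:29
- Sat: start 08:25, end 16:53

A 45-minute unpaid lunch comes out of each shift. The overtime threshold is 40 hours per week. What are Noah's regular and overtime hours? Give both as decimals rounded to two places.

Mon: 08:37–15:58 = 7 h 21 min; less 45 min break → 6 h 36 min
Tue: 10:26–18:36 = 8 h 10 min; less 45 min break → 7 h 25 min
Wed: 10:39–18:15 = 7 h 36 min; less 45 min break → 6 h 51 min
Thu: 06:26–17:04 = 10 h 38 min; less 45 min break → 9 h 53 min
Fri: 09:14–20:29 = 11 h 15 min; less 45 min break → 10 h 30 min
Sat: 08:25–16:53 = 8 h 28 min; less 45 min break → 7 h 43 min
Total worked: 48 h 58 min = 48.97 h.
Threshold 40 h → overtime 8 h 58 min, regular 40 h 0 min.

Regular 40.00 hours, overtime 8.97 hours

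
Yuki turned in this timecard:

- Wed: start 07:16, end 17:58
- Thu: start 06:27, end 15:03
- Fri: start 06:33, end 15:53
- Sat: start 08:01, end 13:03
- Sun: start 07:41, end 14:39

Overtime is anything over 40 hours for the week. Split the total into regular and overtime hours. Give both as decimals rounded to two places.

Regular 40.00 hours, overtime 0.63 hours

Wed: 07:16–17:58 = 10 h 42 min
Thu: 06:27–15:03 = 8 h 36 min
Fri: 06:33–15:53 = 9 h 20 min
Sat: 08:01–13:03 = 5 h 2 min
Sun: 07:41–14:39 = 6 h 58 min
Total worked: 40 h 38 min = 40.63 h.
Threshold 40 h → overtime 0 h 38 min, regular 40 h 0 min.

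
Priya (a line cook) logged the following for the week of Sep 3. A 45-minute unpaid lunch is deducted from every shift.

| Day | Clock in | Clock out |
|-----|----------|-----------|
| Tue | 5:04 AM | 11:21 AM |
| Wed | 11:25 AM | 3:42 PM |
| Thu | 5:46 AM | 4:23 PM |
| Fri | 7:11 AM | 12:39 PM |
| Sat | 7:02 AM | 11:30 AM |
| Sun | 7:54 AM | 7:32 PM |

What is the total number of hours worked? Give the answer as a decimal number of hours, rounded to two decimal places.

Tue: 5:04 AM–11:21 AM = 6 h 17 min; less 45 min break → 5 h 32 min
Wed: 11:25 AM–3:42 PM = 4 h 17 min; less 45 min break → 3 h 32 min
Thu: 5:46 AM–4:23 PM = 10 h 37 min; less 45 min break → 9 h 52 min
Fri: 7:11 AM–12:39 PM = 5 h 28 min; less 45 min break → 4 h 43 min
Sat: 7:02 AM–11:30 AM = 4 h 28 min; less 45 min break → 3 h 43 min
Sun: 7:54 AM–7:32 PM = 11 h 38 min; less 45 min break → 10 h 53 min
Total: 5 h 32 min + 3 h 32 min + 9 h 52 min + 4 h 43 min + 3 h 43 min + 10 h 53 min = 38 h 15 min.

38.25 hours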